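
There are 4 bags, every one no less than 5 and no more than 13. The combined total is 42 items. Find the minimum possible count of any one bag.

5

To make one bag as small as possible, make the other 3 as large as possible.
The other 3 can take up 3 × 13 = 39 ≥ 42 − 5, so one bag can sit at its floor of 5.
Achievable: one at 5 and the other 3 totalling 37, which fits since 3 × 5 ≤ 37 ≤ 3 × 13.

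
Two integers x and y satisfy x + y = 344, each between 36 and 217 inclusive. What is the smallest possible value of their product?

27559

For a fixed sum, xy is smallest when x and y are as far apart as possible.
The extreme feasible split is x = 127, y = 217, giving xy = 27559.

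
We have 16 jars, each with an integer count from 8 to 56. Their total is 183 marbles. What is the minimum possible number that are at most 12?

Each value above 12 is at least 13, contributing at least 13 − 8 = 5 above the floor 8.
The sum exceeds the floor total 128 by 55, so at most ⌊55/5⌋ = 11 exceed 12, and at least 5 are ≤ 12.
Exactly 5 works: 5 values at 8 and 11 at 13 total 183.

5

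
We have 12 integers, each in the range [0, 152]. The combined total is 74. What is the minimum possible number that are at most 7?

3

If only k of them are at most 7, the other 12 − k are at least 8, so the total is at least (12 − k)·8 + k·0.
This is ≤ 74, so (12 − k)·8 + 0k ≤ 74, which gives k ≥ 3.
Exactly 3 works: 3 values at 0 and 9 at 8 total 72; raise one of the low values by 2 (still ≤ 7) to hit 74.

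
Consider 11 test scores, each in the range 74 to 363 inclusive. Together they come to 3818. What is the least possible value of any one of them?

Minimizing one value means maximizing the remaining 10.
The other 10 contribute at most 10 × 363 = 3630, leaving at least 3818 − 3630 = 188.
Since 188 ≥ 74, this is achievable: one at 188 and 10 at 363.

188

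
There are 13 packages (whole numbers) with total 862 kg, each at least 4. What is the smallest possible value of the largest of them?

67

If every one of the 13 were at most 66, the total would be at most 13 × 66 = 858 < 862.
Taking 9 copies of 66 and 4 copies of 67 gives exactly 862, so 67 is attained.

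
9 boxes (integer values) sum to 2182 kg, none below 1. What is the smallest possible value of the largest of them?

243

Some value must be at least ⌈2182/9⌉ = 243, since 9 × 242 = 2178 < 2182.
Taking 5 copies of 242 and 4 copies of 243 gives exactly 2182, so 243 is attained.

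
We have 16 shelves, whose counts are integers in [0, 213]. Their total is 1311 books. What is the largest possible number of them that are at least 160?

With k values at 160 or above and the rest at least 0, the sum is at least 0 + 160k.
Since the sum is 1311, we need 160k ≤ 1311, i.e. k ≤ 8.
k = 8 is achieved by 8 values at 160 and 8 at 0, total 1280; add 31 to one value (staying below 160) to reach 1311.

8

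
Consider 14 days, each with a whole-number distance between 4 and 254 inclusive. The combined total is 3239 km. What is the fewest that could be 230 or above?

Each value short of 230 is at most 229, costing at least 254 − 229 = 25 against the maximum total of 3556.
We can afford to lose at most 3556 − 3239 = 317, so at most ⌊317/25⌋ = 12 fall short, and at least 2 are ≥ 230.
Exactly 2 works: 2 values at 254 and 12 at 229 total 3256; lower one of the high values by 17 (still ≥ 230) to hit 3239.

2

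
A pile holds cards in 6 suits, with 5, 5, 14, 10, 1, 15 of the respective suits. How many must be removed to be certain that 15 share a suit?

In the worst case you take as many as possible of each suit without reaching 15: 5 + 5 + 14 + 10 + 1 + 14 = 49.
The next one must give 15 of some suit, so 49 + 1 = 50.

50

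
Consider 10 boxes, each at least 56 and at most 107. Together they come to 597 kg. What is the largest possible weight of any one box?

To make one box as large as possible, make the other 9 as small as possible.
The other 9 contribute at least 9 × 56 = 504, leaving at most 597 − 504 = 93.
Since 93 ≤ 107, this is achievable: one at 93 and 9 at 56.

93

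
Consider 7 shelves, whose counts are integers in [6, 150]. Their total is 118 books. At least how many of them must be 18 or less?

2

If only k of them are at most 18, the other 7 − k are at least 19, so the total is at least (7 − k)·19 + k·6.
This is ≤ 118, so (7 − k)·19 + 6k ≤ 118, which gives k ≥ 2.
Exactly 2 works: 2 values at 6 and 5 at 19 total 107; raise one of the low values by 11 (still ≤ 18) to hit 118.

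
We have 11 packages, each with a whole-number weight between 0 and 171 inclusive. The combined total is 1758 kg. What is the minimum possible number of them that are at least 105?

10

Suppose at most 11 − j of them reach 105; then j values are ≤ 104 and the rest ≤ 171.
The total is then ≤ 104·j + 171·(11 − j) = 1881 − 67j. For this to be ≥ 1758 we need j ≤ 1, so at least 11 − 1 = 10 must reach 105.
Exactly 10 works: 10 values at 171 and 1 at 104 total 1814; lower one of the high values by 56 (still ≥ 105) to hit 1758.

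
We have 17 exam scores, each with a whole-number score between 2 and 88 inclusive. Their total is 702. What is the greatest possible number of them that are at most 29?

Suppose k of them are at most 29. Those contribute at most 29 each and the rest at most 88 each.
So the total is at most 29k + 88(17 − k) = 1496 − 59k. This must still be ≥ 702, so k ≤ 13.
k = 13 is achieved by 13 values at 29 and 4 at 88, total 729; lower one of the 88's by 27 (still > 29) to reach 702.

13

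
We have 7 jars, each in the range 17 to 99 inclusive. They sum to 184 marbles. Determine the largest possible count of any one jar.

82

Maximizing one value means minimizing the remaining 6.
The other 6 contribute at least 6 × 17 = 102, leaving at most 184 − 102 = 82.
Since 82 ≤ 99, this is achievable: one at 82 and 6 at 17.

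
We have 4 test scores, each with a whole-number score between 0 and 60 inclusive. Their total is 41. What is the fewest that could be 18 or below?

Let j be the number exceeding 18. Then the total is ≥ 19·j + 0·(4 − j) = 0 + 19j.
So 19j ≤ 41 and j ≤ 2; hence at least 4 − 2 = 2 are ≤ 18.
Exactly 2 works: 2 values at 0 and 2 at 19 total 38; raise one of the low values by 3 (still ≤ 18) to hit 41.

2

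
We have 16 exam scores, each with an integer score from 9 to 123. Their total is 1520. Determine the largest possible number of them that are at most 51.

6

Suppose k of them are at most 51. Those contribute at most 51 each and the rest at most 123 each.
So the total is at most 51k + 123(16 − k) = 1968 − 72k. This must still be ≥ 1520, so k ≤ 6.
k = 6 is achieved by 6 values at 51 and 10 at 123, total 1536; lower one of the 123's by 16 (still > 51) to reach 1520.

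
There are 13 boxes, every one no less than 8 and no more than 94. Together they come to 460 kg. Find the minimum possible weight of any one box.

To make one box as small as possible, make the other 12 as large as possible.
The other 12 can take up 12 × 94 = 1128 ≥ 460 − 8, so one box can sit at its floor of 8.
Achievable: one at 8 and the other 12 totalling 452, which fits since 12 × 8 ≤ 452 ≤ 12 × 94.

8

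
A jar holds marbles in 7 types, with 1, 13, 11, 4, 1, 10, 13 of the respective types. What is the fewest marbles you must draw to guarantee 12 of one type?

In the worst case you take as many as possible of each type without reaching 12: 1 + 11 + 11 + 4 + 1 + 10 + 11 = 49.
The next one must give 12 of some type, so 49 + 1 = 50.

50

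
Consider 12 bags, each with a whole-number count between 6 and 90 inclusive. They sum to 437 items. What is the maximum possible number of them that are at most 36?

11

Suppose k of them are at most 36. Those contribute at most 36 each and the rest at most 90 each.
So the total is at most 36k + 90(12 − k) = 1080 − 54k. This must still be ≥ 437, so k ≤ 11.
k = 11 is achieved by 11 values at 36 and 1 at 90, total 486; lower one of the 90's by 49 (still > 36) to reach 437.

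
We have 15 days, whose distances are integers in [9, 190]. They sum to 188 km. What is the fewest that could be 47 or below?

14

Let j be the number exceeding 47. Then the total is ≥ 48·j + 9·(15 − j) = 135 + 39j.
So 39j ≤ 53 and j ≤ 1; hence at least 15 − 1 = 14 are ≤ 47.
Exactly 14 works: 14 values at 9 and 1 at 48 total 174; raise one of the low values by 14 (still ≤ 47) to hit 188.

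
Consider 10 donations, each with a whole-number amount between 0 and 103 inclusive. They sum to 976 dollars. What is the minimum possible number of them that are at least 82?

Suppose at most 10 − j of them reach 82; then j values are ≤ 81 and the rest ≤ 103.
The total is then ≤ 81·j + 103·(10 − j) = 1030 − 22j. For this to be ≥ 976 we need j ≤ 2, so at least 10 − 2 = 8 must reach 82.
Exactly 8 works: 8 values at 103 and 2 at 81 total 986; lower one of the high values by 10 (still ≥ 82) to hit 976.

8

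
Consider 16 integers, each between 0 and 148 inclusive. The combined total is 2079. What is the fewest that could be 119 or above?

7

Each value short of 119 is at most 118, costing at least 148 − 118 = 30 against the maximum total of 2368.
We can afford to lose at most 2368 − 2079 = 289, so at most ⌊289/30⌋ = 9 fall short, and at least 7 are ≥ 119.
Exactly 7 works: 7 values at 148 and 9 at 118 total 2098; lower one of the high values by 19 (still ≥ 119) to hit 2079.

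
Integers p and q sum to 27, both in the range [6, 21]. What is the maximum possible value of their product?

182

For a fixed sum, the product pq is largest when p and q are as close as possible.
Taking p = 13 and q = 14 (both in [6, 21]) gives pq = 182.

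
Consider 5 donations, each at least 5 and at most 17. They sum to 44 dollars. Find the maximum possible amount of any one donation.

17

Maximizing one value means minimizing the remaining 4.
The other 4 contribute at least 4 × 5 = 20, leaving at most 44 − 20 = 24.
But each donation is capped at 17, so the maximum is 17.
Achievable: one at 17 and the other 4 totalling 27, which fits since 4 × 5 ≤ 27 ≤ 4 × 17.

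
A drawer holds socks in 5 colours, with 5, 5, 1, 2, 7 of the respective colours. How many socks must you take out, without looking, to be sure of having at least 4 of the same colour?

In the worst case you take as many as possible of each colour without reaching 4: 3 + 3 + 1 + 2 + 3 = 12.
The next one must give 4 of some colour, so 12 + 1 = 13.

13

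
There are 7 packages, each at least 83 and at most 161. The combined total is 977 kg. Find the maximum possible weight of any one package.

Maximizing one value means minimizing the remaining 6.
The other 6 contribute at least 6 × 83 = 498, leaving at most 977 − 498 = 479.
But each package is capped at 161, so the maximum is 161.
Achievable: one at 161 and the other 6 totalling 816, which fits since 6 × 83 ≤ 816 ≤ 6 × 161.

161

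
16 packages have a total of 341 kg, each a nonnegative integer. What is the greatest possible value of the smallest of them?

21

If every one of the 16 were at least 22, the total would be at least 16 × 22 = 352 > 341.
Achievable: 11 of them at 21 and 5 at 22 total 341.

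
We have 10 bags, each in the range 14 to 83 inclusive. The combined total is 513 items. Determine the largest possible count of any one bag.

83

Maximizing one value means minimizing the remaining 9.
The other 9 contribute at least 9 × 14 = 126, leaving at most 513 − 126 = 387.
But each bag is capped at 83, so the maximum is 83.
Achievable: one at 83 and the other 9 totalling 430, which fits since 9 × 14 ≤ 430 ≤ 9 × 83.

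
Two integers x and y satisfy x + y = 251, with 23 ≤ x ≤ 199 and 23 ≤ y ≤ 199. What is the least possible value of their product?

For a fixed sum, xy is smallest when x and y are as far apart as possible.
The extreme feasible split is x = 52, y = 199, giving xy = 10348.

10348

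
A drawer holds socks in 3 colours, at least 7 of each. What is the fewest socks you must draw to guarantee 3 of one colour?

You could draw 2 of every colour without reaching 3 of any — 6 in all.
One more forces 3 of some colour, so 6 + 1 = 7.

7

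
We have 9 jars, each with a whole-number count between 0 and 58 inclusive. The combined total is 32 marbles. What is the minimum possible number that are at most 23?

Let j be the number exceeding 23. Then the total is ≥ 24·j + 0·(9 − j) = 0 + 24j.
So 24j ≤ 32 and j ≤ 1; hence at least 9 − 1 = 8 are ≤ 23.
Exactly 8 works: 8 values at 0 and 1 at 24 total 24; raise one of the low values by 8 (still ≤ 23) to hit 32.

8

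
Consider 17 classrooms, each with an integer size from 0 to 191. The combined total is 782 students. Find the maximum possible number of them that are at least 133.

5

Suppose k of them are at least 133. Those contribute at least 133 each and the other 17 − k at least 0 each.
So the total is at least 133k + 0(17 − k) = 0 + 133k. This must be ≤ 782, giving k ≤ 5.
k = 5 is achieved by 5 values at 133 and 12 at 0, total 665; add 117 to one value (staying below 133) to reach 782.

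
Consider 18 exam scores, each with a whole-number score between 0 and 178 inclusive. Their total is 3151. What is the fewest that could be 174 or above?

8

Suppose at most 18 − j of them reach 174; then j values are ≤ 173 and the rest ≤ 178.
The total is then ≤ 173·j + 178·(18 − j) = 3204 − 5j. For this to be ≥ 3151 we need j ≤ 10, so at least 18 − 10 = 8 must reach 174.
Exactly 8 works: 8 values at 178 and 10 at 173 total 3154; lower one of the high values by 3 (still ≥ 174) to hit 3151.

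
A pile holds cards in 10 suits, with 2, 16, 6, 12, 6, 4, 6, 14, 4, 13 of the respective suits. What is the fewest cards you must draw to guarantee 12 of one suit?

In the worst case you take as many as possible of each suit without reaching 12: 2 + 11 + 6 + 11 + 6 + 4 + 6 + 11 + 4 + 11 = 72.
The next one must give 12 of some suit, so 72 + 1 = 73.

73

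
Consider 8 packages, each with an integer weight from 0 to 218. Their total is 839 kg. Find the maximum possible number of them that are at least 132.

With k values at 132 or above and the rest at least 0, the sum is at least 0 + 132k.
Since the sum is 839, we need 132k ≤ 839, i.e. k ≤ 6.
k = 6 is achieved by 6 values at 132 and 2 at 0, total 792; add 47 to one value (staying below 132) to reach 839.

6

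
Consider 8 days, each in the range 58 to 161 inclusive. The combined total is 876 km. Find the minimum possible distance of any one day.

58

To make one day as small as possible, make the other 7 as large as possible.
The other 7 can take up 7 × 161 = 1127 ≥ 876 − 58, so one day can sit at its floor of 58.
Achievable: one at 58 and the other 7 totalling 818, which fits since 7 × 58 ≤ 818 ≤ 7 × 161.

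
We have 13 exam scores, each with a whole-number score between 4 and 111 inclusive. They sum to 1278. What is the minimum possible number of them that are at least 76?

9

Each value short of 76 is at most 75, costing at least 111 − 75 = 36 against the maximum total of 1443.
We can afford to lose at most 1443 − 1278 = 165, so at most ⌊165/36⌋ = 4 fall short, and at least 9 are ≥ 76.
Exactly 9 works: 9 values at 111 and 4 at 75 total 1299; lower one of the high values by 21 (still ≥ 76) to hit 1278.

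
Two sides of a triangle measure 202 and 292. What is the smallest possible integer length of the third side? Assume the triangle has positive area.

91

The third side must exceed |202 − 292| = 90.
The smallest integer above 90 is 91.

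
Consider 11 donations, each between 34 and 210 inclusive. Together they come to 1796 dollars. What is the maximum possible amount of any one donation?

To make one donation as large as possible, make the other 10 as small as possible.
The other 10 contribute at least 10 × 34 = 340, leaving at most 1796 − 340 = 1456.
But each donation is capped at 210, so the maximum is 210.
Achievable: one at 210 and the other 10 totalling 1586, which fits since 10 × 34 ≤ 1586 ≤ 10 × 210.

210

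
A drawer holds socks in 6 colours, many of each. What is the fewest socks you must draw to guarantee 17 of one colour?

97

You could draw 16 of every colour without reaching 17 of any — 96 in all.
One more forces 17 of some colour, so 96 + 1 = 97.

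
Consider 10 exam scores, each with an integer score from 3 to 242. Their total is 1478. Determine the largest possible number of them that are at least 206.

7

Suppose k of them are at least 206. Those contribute at least 206 each and the other 10 − k at least 3 each.
So the total is at least 206k + 3(10 − k) = 30 + 203k. This must be ≤ 1478, giving k ≤ 7.
k = 7 is achieved by 7 values at 206 and 3 at 3, total 1451; add 27 to one value (staying below 206) to reach 1478.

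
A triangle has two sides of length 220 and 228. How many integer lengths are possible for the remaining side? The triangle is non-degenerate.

The triangle inequality gives |220 − 228| < c < 220 + 228, i.e. 8 < c < 448.
So c can be any integer from 9 to 447: 439 values.

439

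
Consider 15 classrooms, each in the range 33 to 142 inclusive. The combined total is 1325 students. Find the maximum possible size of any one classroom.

To make one classroom as large as possible, make the other 14 as small as possible.
The other 14 contribute at least 14 × 33 = 462, leaving at most 1325 − 462 = 863.
But each classroom is capped at 142, so the maximum is 142.
Achievable: one at 142 and the other 14 totalling 1183, which fits since 14 × 33 ≤ 1183 ≤ 14 × 142.

142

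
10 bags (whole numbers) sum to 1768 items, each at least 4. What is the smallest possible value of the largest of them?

The 10 values sum to 1768, so their maximum is at least ⌈1768/10⌉ = 177.
Achievable: 8 of them at 177 and 2 at 176 total 1768.

177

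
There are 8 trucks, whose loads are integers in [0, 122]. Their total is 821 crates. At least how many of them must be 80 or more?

5

Suppose at most 8 − j of them reach 80; then j values are ≤ 79 and the rest ≤ 122.
The total is then ≤ 79·j + 122·(8 − j) = 976 − 43j. For this to be ≥ 821 we need j ≤ 3, so at least 8 − 3 = 5 must reach 80.
Exactly 5 works: 5 values at 122 and 3 at 79 total 847; lower one of the high values by 26 (still ≥ 80) to hit 821.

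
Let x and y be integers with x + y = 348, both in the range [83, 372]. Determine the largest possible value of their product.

xy = x(348 − x) is maximized when x is as near 348/2 as the bounds allow.
Taking x = 174 and y = 174 (both in [83, 372]) gives xy = 30276.

30276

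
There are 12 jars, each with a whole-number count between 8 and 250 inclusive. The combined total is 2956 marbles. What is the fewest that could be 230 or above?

10

If only k of them are at least 230, the other 12 − k are at most 229, so the total is at most k·250 + (12 − k)·229.
This must reach 2956, so k·250 + (12 − k)·229 ≥ 2956, giving k ≥ 10.
Exactly 10 works: 10 values at 250 and 2 at 229 total 2958; lower one of the high values by 2 (still ≥ 230) to hit 2956.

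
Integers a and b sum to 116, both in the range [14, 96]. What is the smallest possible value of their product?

1920

ab = a(116 − a) is concave in a, so over [20, 96] it is minimized at an endpoint.
The extreme feasible split is a = 20, b = 96, giving ab = 1920.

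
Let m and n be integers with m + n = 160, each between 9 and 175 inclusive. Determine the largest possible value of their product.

For a fixed sum, the product mn is largest when m and n are as close as possible.
Taking m = 80 and n = 80 (both in [9, 175]) gives mn = 6400.

6400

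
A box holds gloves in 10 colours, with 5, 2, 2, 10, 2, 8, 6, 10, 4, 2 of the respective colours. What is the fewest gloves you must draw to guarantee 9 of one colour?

In the worst case you take as many as possible of each colour without reaching 9: 5 + 2 + 2 + 8 + 2 + 8 + 6 + 8 + 4 + 2 = 47.
The next one must give 9 of some colour, so 47 + 1 = 48.

48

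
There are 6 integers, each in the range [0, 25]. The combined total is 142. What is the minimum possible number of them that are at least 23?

4

Each value short of 23 is at most 22, costing at least 25 − 22 = 3 against the maximum total of 150.
We can afford to lose at most 150 − 142 = 8, so at most ⌊8/3⌋ = 2 fall short, and at least 4 are ≥ 23.
Exactly 4 works: 4 values at 25 and 2 at 22 total 144; lower one of the high values by 2 (still ≥ 23) to hit 142.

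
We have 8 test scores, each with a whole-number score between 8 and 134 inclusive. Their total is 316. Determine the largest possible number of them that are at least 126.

2

Suppose k of them are at least 126. Those contribute at least 126 each and the other 8 − k at least 8 each.
So the total is at least 126k + 8(8 − k) = 64 + 118k. This must be ≤ 316, giving k ≤ 2.
k = 2 is achieved by 2 values at 126 and 6 at 8, total 300; add 16 to one value (staying below 126) to reach 316.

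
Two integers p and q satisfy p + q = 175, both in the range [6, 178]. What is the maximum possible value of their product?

pq = p(175 − p) is maximized when p is as near 175/2 as the bounds allow.
Taking p = 87 and q = 88 (both in [6, 178]) gives pq = 7656.

7656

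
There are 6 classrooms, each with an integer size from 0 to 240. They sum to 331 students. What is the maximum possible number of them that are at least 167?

Suppose k of them are at least 167. Those contribute at least 167 each and the other 6 − k at least 0 each.
So the total is at least 167k + 0(6 − k) = 0 + 167k. This must be ≤ 331, giving k ≤ 1.
k = 1 is achieved by 1 value at 167 and 5 at 0, total 167; add 164 to one value (staying below 167) to reach 331.

1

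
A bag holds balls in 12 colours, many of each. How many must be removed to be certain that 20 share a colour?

229

In the worst case you draw 19 of each of the 12 colours: 12 × 19 = 228.
One more forces 20 of some colour, so 228 + 1 = 229.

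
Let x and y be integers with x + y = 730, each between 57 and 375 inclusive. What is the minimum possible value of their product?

133125

xy = x(730 − x) is concave in x, so over [355, 375] it is minimized at an endpoint.
At the endpoint x = 355, y = 730 − 355 = 375, so xy = 355 × 375 = 133125.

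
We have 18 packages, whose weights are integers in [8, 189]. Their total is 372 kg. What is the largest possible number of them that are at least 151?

1

With k values at 151 or above and the rest at least 8, the sum is at least 144 + 143k.
Since the sum is 372, we need 143k ≤ 228, i.e. k ≤ 1.
k = 1 is achieved by 1 value at 151 and 17 at 8, total 287; add 85 to one value (staying below 151) to reach 372.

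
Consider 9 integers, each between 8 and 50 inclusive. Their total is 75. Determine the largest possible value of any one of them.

11

Maximizing one value means minimizing the remaining 8.
The other 8 contribute at least 8 × 8 = 64, leaving at most 75 − 64 = 11.
Since 11 ≤ 50, this is achievable: one at 11 and 8 at 8.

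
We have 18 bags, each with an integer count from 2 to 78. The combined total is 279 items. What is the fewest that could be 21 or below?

Each value above 21 is at least 22, contributing at least 22 − 2 = 20 above the floor 2.
The sum exceeds the floor total 36 by 243, so at most ⌊243/20⌋ = 12 exceed 21, and at least 6 are ≤ 21.
Exactly 6 works: 6 values at 2 and 12 at 22 total 276; raise one of the low values by 3 (still ≤ 21) to hit 279.

6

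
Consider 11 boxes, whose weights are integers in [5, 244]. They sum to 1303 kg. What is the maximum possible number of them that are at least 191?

Suppose k of them are at least 191. Those contribute at least 191 each and the other 11 − k at least 5 each.
So the total is at least 191k + 5(11 − k) = 55 + 186k. This must be ≤ 1303, giving k ≤ 6.
k = 6 is achieved by 6 values at 191 and 5 at 5, total 1171; add 132 to one value (staying below 191) to reach 1303.

6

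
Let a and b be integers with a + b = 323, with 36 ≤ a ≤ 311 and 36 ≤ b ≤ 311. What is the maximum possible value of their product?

For a fixed sum, the product ab is largest when a and b are as close as possible.
Taking a = 161 and b = 162 (both in [36, 311]) gives ab = 26082.

26082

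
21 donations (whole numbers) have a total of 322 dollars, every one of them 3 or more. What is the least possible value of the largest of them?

16

If every one of the 21 were at most 15, the total would be at most 21 × 15 = 315 < 322.
Achievable: 7 of them at 16 and 14 at 15 total 322.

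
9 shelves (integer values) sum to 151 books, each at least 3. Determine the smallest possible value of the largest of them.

The average is 151/9 > 16, so not all 9 can be 16 or less; the largest is ≥ 17.
Taking 2 copies of 16 and 7 copies of 17 gives exactly 151, so 17 is attained.

17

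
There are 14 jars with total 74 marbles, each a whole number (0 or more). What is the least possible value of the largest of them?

If every one of the 14 were at most 5, the total would be at most 14 × 5 = 70 < 74.
Achievable: 4 of them at 6 and 10 at 5 total 74.

6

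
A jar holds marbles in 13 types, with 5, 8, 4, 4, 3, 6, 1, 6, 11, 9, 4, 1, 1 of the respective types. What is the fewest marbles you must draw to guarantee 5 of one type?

43

In the worst case you take as many as possible of each type without reaching 5: 4 + 4 + 4 + 4 + 3 + 4 + 1 + 4 + 4 + 4 + 4 + 1 + 1 = 42.
The next one must give 5 of some type, so 42 + 1 = 43.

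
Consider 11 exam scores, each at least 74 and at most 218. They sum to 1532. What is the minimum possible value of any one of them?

74

Minimizing one value means maximizing the remaining 10.
The other 10 can take up 10 × 218 = 2180 ≥ 1532 − 74, so one score can sit at its floor of 74.
Achievable: one at 74 and the other 10 totalling 1458, which fits since 10 × 74 ≤ 1458 ≤ 10 × 218.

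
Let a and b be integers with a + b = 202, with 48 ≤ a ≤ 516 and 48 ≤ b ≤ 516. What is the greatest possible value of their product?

10201

With a + b fixed, ab peaks when the two are closest together.
Taking a = 101 and b = 101 (both in [48, 516]) gives ab = 10201.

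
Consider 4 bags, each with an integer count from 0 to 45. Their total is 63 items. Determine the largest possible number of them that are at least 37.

1

With k values at 37 or above and the rest at least 0, the sum is at least 0 + 37k.
Since the sum is 63, we need 37k ≤ 63, i.e. k ≤ 1.
k = 1 is achieved by 1 value at 37 and 3 at 0, total 37; add 26 to one value (staying below 37) to reach 63.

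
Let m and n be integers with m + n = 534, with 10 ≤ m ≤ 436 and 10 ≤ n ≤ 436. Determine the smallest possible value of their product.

Since m + n is fixed, pushing one of them to its bound minimizes the product.
The extreme feasible split is m = 98, n = 436, giving mn = 42728.

42728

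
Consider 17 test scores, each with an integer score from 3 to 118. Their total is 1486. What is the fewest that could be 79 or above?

Each value short of 79 is at most 78, costing at least 118 − 78 = 40 against the maximum total of 2006.
We can afford to lose at most 2006 − 1486 = 520, so at most ⌊520/40⌋ = 13 fall short, and at least 4 are ≥ 79.
Exactly 4 works: 4 values at 118 and 13 at 78 total 1486.

4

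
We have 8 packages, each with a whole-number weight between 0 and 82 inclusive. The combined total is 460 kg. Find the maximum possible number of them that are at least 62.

7

If k of the values are ≥ 62, the total is ≥ 62k + 0(8 − k).
Setting 62k + 0(8 − k) ≤ 460 gives 62k ≤ 460, so k ≤ 7.
k = 7 is achieved by 7 values at 62 and 1 at 0, total 434; add 26 to one value (staying below 62) to reach 460.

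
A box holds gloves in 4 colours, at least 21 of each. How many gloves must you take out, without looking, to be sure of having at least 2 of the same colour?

5

You could draw 1 of every colour without reaching 2 of any — 4 in all.
One more forces 2 of some colour, so 4 + 1 = 5.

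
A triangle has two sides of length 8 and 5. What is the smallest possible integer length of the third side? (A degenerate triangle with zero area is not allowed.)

4

The third side must exceed |8 − 5| = 3.
The smallest integer above 3 is 4.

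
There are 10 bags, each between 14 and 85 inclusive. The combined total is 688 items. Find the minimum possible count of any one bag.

14

To make one bag as small as possible, make the other 9 as large as possible.
The other 9 can take up 9 × 85 = 765 ≥ 688 − 14, so one bag can sit at its floor of 14.
Achievable: one at 14 and the other 9 totalling 674, which fits since 9 × 14 ≤ 674 ≤ 9 × 85.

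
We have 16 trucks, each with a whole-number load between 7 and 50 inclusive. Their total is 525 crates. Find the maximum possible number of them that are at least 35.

With k values at 35 or above and the rest at least 7, the sum is at least 112 + 28k.
Since the sum is 525, we need 28k ≤ 413, i.e. k ≤ 14.
k = 14 is achieved by 14 values at 35 and 2 at 7, total 504; add 21 to one value (staying below 35) to reach 525.

14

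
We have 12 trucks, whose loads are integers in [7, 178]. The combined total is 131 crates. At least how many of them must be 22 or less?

10

If only k of them are at most 22, the other 12 − k are at least 23, so the total is at least (12 − k)·23 + k·7.
This is ≤ 131, so (12 − k)·23 + 7k ≤ 131, which gives k ≥ 10.
Exactly 10 works: 10 values at 7 and 2 at 23 total 116; raise one of the low values by 15 (still ≤ 22) to hit 131.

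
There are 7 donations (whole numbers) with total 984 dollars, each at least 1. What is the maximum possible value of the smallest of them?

140

The 7 values sum to 984, so their minimum is at most ⌊984/7⌋ = 140.
Equality holds with 3 values of 140 and 4 values of 141.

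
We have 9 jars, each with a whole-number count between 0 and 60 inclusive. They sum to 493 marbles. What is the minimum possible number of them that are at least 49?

If only k of them are at least 49, the other 9 − k are at most 48, so the total is at most k·60 + (9 − k)·48.
This must reach 493, so k·60 + (9 − k)·48 ≥ 493, giving k ≥ 6.
Exactly 6 works: 6 values at 60 and 3 at 48 total 504; lower one of the high values by 11 (still ≥ 49) to hit 493.

6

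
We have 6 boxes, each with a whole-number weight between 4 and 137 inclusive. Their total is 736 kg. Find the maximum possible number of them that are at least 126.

With k values at 126 or above and the rest at least 4, the sum is at least 24 + 122k.
Since the sum is 736, we need 122k ≤ 712, i.e. k ≤ 5.
k = 5 is achieved by 5 values at 126 and 1 at 4, total 634; add 102 to one value (staying below 126) to reach 736.

5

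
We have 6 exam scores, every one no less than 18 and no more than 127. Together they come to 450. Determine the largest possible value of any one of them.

127

To make one score as large as possible, make the other 5 as small as possible.
The other 5 contribute at least 5 × 18 = 90, leaving at most 450 − 90 = 360.
But each score is capped at 127, so the maximum is 127.
Achievable: one at 127 and the other 5 totalling 323, which fits since 5 × 18 ≤ 323 ≤ 5 × 127.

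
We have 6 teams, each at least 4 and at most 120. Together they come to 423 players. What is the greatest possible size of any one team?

120

Maximizing one value means minimizing the remaining 5.
The other 5 contribute at least 5 × 4 = 20, leaving at most 423 − 20 = 403.
But each team is capped at 120, so the maximum is 120.
Achievable: one at 120 and the other 5 totalling 303, which fits since 5 × 4 ≤ 303 ≤ 5 × 120.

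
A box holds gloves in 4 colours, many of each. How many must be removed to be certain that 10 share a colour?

37

You could draw 9 of every colour without reaching 10 of any — 36 in all.
One more forces 10 of some colour, so 36 + 1 = 37.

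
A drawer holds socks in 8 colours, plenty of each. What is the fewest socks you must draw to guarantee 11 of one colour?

81

You could draw 10 of every colour without reaching 11 of any — 80 in all.
One more forces 11 of some colour, so 80 + 1 = 81.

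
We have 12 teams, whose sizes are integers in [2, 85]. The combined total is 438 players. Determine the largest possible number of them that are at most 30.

Each value at 30 or below falls at least 85 − 30 = 55 short of the ceiling 85.
The ceiling total is 12 × 85 = 1020, and we need 438, so at most ⌊(1020 − 438)/55⌋ = 10 can be that low.
k = 10 is achieved by 10 values at 30 and 2 at 85, total 470; lower one of the 85's by 32 (still > 30) to reach 438.

10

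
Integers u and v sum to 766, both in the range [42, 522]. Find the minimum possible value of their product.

For a fixed sum, uv is smallest when u and v are as far apart as possible.
The extreme feasible split is u = 244, v = 522, giving uv = 127368.

127368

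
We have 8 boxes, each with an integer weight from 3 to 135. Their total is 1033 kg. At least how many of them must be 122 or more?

5

Suppose at most 8 − j of them reach 122; then j values are ≤ 121 and the rest ≤ 135.
The total is then ≤ 121·j + 135·(8 − j) = 1080 − 14j. For this to be ≥ 1033 we need j ≤ 3, so at least 8 − 3 = 5 must reach 122.
Exactly 5 works: 5 values at 135 and 3 at 121 total 1038; lower one of the high values by 5 (still ≥ 122) to hit 1033.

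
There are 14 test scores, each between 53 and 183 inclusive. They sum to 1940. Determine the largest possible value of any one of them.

To make one score as large as possible, make the other 13 as small as possible.
The other 13 contribute at least 13 × 53 = 689, leaving at most 1940 − 689 = 1251.
But each score is capped at 183, so the maximum is 183.
Achievable: one at 183 and the other 13 totalling 1757, which fits since 13 × 53 ≤ 1757 ≤ 13 × 183.

183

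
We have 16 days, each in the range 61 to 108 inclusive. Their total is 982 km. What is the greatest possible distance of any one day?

Maximizing one value means minimizing the remaining 15.
The other 15 contribute at least 15 × 61 = 915, leaving at most 982 − 915 = 67.
Since 67 ≤ 108, this is achievable: one at 67 and 15 at 61.

67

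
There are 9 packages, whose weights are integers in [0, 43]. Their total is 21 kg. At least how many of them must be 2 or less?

If only k of them are at most 2, the other 9 − k are at least 3, so the total is at least (9 − k)·3 + k·0.
This is ≤ 21, so (9 − k)·3 + 0k ≤ 21, which gives k ≥ 2.
Exactly 2 works: 2 values at 0 and 7 at 3 total 21.

2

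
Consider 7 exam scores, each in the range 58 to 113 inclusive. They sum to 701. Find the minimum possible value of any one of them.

Minimizing one value means maximizing the remaining 6.
The other 6 can take up 6 × 113 = 678 ≥ 701 − 58, so one score can sit at its floor of 58.
Achievable: one at 58 and the other 6 totalling 643, which fits since 6 × 58 ≤ 643 ≤ 6 × 113.

58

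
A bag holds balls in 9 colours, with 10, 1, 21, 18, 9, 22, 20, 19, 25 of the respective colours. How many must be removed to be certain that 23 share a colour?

In the worst case you take as many as possible of each colour without reaching 23: 10 + 1 + 21 + 18 + 9 + 22 + 20 + 19 + 22 = 142.
The next one must give 23 of some colour, so 142 + 1 = 143.

143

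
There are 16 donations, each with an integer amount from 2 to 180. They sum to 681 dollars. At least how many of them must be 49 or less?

Each value above 49 is at least 50, contributing at least 50 − 2 = 48 above the floor 2.
The sum exceeds the floor total 32 by 649, so at most ⌊649/48⌋ = 13 exceed 49, and at least 3 are ≤ 49.
Exactly 3 works: 3 values at 2 and 13 at 50 total 656; raise one of the low values by 25 (still ≤ 49) to hit 681.

3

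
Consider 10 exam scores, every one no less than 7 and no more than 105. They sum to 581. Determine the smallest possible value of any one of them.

7

To make one score as small as possible, make the other 9 as large as possible.
The other 9 can take up 9 × 105 = 945 ≥ 581 − 7, so one score can sit at its floor of 7.
Achievable: one at 7 and the other 9 totalling 574, which fits since 9 × 7 ≤ 574 ≤ 9 × 105.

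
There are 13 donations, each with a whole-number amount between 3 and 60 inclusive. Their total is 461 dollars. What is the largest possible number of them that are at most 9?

6

Suppose k of them are at most 9. Those contribute at most 9 each and the rest at most 60 each.
So the total is at most 9k + 60(13 − k) = 780 − 51k. This must still be ≥ 461, so k ≤ 6.
k = 6 is achieved by 6 values at 9 and 7 at 60, total 474; lower one of the 60's by 13 (still > 9) to reach 461.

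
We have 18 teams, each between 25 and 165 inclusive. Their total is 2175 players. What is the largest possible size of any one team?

165

To make one team as large as possible, make the other 17 as small as possible.
The other 17 contribute at least 17 × 25 = 425, leaving at most 2175 − 425 = 1750.
But each team is capped at 165, so the maximum is 165.
Achievable: one at 165 and the other 17 totalling 2010, which fits since 17 × 25 ≤ 2010 ≤ 17 × 165.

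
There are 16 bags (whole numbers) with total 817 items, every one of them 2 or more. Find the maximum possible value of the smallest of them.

If every one of the 16 were at least 52, the total would be at least 16 × 52 = 832 > 817.
Taking 15 copies of 51 and 1 copy of 52 gives exactly 817, so 51 is attained.

51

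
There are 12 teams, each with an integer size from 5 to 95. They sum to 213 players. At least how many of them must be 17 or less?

1

Each value above 17 is at least 18, contributing at least 18 − 5 = 13 above the floor 5.
The sum exceeds the floor total 60 by 153, so at most ⌊153/13⌋ = 11 exceed 17, and at least 1 are ≤ 17.
Exactly 1 works: 1 value at 5 and 11 at 18 total 203; raise one of the low values by 10 (still ≤ 17) to hit 213.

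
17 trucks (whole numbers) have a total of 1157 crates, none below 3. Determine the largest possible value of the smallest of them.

The 17 values sum to 1157, so their minimum is at most ⌊1157/17⌋ = 68.
Equality holds with 16 values of 68 and 1 value of 69.

68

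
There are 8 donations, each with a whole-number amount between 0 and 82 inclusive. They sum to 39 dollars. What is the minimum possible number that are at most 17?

Each value above 17 is at least 18, contributing at least 18 − 0 = 18 above the floor 0.
The sum exceeds the floor total 0 by 39, so at most ⌊39/18⌋ = 2 exceed 17, and at least 6 are ≤ 17.
Exactly 6 works: 6 values at 0 and 2 at 18 total 36; raise one of the low values by 3 (still ≤ 17) to hit 39.

6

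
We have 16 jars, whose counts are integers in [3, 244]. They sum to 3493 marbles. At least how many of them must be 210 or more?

If only k of them are at least 210, the other 16 − k are at most 209, so the total is at most k·244 + (16 − k)·209.
This must reach 3493, so k·244 + (16 − k)·209 ≥ 3493, giving k ≥ 5.
Exactly 5 works: 5 values at 244 and 11 at 209 total 3519; lower one of the high values by 26 (still ≥ 210) to hit 3493.

5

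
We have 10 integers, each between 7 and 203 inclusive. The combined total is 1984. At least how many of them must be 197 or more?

4

If only k of them are at least 197, the other 10 − k are at most 196, so the total is at most k·203 + (10 − k)·196.
This must reach 1984, so k·203 + (10 − k)·196 ≥ 1984, giving k ≥ 4.
Exactly 4 works: 4 values at 203 and 6 at 196 total 1988; lower one of the high values by 4 (still ≥ 197) to hit 1984.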